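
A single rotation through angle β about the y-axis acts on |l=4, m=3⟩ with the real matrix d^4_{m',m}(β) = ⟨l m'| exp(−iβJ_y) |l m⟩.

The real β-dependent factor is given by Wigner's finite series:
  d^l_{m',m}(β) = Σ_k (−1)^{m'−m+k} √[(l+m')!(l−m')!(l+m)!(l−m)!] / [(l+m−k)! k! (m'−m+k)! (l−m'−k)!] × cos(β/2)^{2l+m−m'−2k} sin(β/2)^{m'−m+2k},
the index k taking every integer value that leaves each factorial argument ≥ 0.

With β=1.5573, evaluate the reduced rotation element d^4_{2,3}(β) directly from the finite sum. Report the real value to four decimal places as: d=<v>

d^4_{2,3}(β=1.5573) via Wigner's sum:
c=cos(1.5573/2)=0.711862, s=sin(1.5573/2)=0.702319; N=√[720·2·5040·1]=2693.993318
Admissible k: 1..2 (factorial args all ≥0)
  k=1: (−1)^0·2693.9933/(720)·0.7119^7·0.7023^1 = +0.243428
  k=2: (−1)^1·2693.9933/(240)·0.7119^5·0.7023^3 = -0.710835
d^4_{2,3}(1.5573) = +0.243428 -0.710835 = -0.467407

d=-0.4674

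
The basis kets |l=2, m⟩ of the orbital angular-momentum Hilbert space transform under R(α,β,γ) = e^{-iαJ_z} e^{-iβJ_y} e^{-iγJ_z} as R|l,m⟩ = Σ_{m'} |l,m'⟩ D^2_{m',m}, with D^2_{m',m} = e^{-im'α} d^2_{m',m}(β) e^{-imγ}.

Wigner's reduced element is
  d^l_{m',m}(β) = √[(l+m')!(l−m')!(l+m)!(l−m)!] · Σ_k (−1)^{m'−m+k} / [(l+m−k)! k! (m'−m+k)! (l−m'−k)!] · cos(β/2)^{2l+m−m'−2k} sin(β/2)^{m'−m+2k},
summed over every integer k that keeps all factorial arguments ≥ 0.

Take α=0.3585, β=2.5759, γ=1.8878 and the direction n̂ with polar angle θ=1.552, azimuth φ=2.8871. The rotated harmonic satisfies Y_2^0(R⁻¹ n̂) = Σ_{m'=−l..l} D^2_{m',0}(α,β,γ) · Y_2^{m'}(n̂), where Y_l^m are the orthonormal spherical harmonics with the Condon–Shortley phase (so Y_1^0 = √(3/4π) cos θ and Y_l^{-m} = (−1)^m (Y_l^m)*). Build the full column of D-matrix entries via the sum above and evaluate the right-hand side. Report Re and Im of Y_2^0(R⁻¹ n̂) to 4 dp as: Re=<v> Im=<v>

Re=-0.1202 Im=0.0000

Need the full column D^2_{m',0} for m'=−2..2 at α=0.3585, β=2.5759, γ=1.8878.
cos(β/2)=0.279090, sin(β/2)=0.960265
d^2_{-2,0}: single k=2 term ⇒ +0.175933;  D = +0.132615+0.115610i
d^2_{-1,0}: k∈[1..2] ⇒ +0.051133 -0.605331 = -0.554199;  D = -0.518965-0.194452i
d^2_{0,0}: k∈[0..2] ⇒ +0.006067 -0.287297 +0.850285 = +0.569055;  D = +0.569055+0.000000i
d^2_{1,0}: k∈[0..1] ⇒ -0.051133 +0.605331 = +0.554199;  D = +0.518965-0.194452i
d^2_{2,0}: single k=0 term ⇒ +0.175933;  D = +0.132615-0.115610i
Y_2^{m'}(θ=1.552,φ=2.8871) and Σ D·Y over m':
  (+0.1326+0.1156i)·(+0.3372+0.1882i)  (-0.5190-0.1945i)·(-0.0141-0.0037i)  (+0.5691+0.0000i)·(-0.3151+0.0000i)  (+0.5190-0.1945i)·(+0.0141-0.0037i)  (+0.1326-0.1156i)·(+0.3372-0.1882i)
Y_2^0(R⁻¹ n̂) = -0.120197+0.000000i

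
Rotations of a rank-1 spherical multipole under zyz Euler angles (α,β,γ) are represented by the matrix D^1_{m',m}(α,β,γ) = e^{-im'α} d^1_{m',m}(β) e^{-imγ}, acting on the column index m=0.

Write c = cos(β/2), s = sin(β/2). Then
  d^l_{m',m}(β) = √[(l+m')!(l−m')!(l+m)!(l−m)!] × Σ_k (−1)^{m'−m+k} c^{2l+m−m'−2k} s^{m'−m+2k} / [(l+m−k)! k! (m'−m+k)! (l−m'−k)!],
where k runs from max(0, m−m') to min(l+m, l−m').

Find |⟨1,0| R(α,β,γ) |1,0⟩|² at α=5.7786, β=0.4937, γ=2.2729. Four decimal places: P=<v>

D^1_{0,0}(5.7786,0.4937,2.2729) = e^{-i·0·5.7786}·d^1_{0,0}(0.4937)·e^{-i·0·2.2729}. Compute d first:
Half-angle: c=0.969687, s=0.244351. N=√(1·1·1·1)=1.000000
k: max(0,(0)−(0))=0 … min(1+(0),1−(0))=1
  k=0: (−1)^0·1.0000/(1)·0.9697^2·0.2444^0 = +0.940293
  k=1: (−1)^1·1.0000/(1)·0.9697^0·0.2444^2 = -0.059707
d^1_{0,0}(0.4937) = +0.940293 -0.059707 = +0.880586
|D^1_{0,0}|² = |d^1_{0,0}(β)|² = (+0.880586)² = 0.775431 (the z-rotation phases have unit modulus)

P=0.7754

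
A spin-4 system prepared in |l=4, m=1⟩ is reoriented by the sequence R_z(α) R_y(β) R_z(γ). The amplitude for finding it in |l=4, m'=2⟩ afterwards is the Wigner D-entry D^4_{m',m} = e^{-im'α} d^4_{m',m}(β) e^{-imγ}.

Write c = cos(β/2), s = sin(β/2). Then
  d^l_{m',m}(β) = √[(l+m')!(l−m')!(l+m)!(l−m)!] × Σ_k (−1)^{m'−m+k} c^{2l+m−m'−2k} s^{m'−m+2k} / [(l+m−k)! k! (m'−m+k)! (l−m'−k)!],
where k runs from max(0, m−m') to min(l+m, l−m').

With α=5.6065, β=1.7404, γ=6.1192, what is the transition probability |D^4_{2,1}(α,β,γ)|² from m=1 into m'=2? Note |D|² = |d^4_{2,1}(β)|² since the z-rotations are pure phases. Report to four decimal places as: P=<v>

P=0.0071

First d^4_{2,1}(β=1.7404), then the phase factors e^{-i(2)α} and e^{-i(1)γ}:
c=cos(1.7404/2)=0.644674, s=sin(1.7404/2)=0.764458; N=√[720·2·120·6]=1018.233765
The bounds max(0,m−m')=0 and min(l+m,l−m')=2 give 3 terms
  k=0: (−1)^1·1018.2338/(240)·0.6447^7·0.7645^1 = -0.150096
  k=1: (−1)^2·1018.2338/(48)·0.6447^5·0.7645^3 = +1.055277
  k=2: (−1)^3·1018.2338/(72)·0.6447^3·0.7645^5 = -0.989242
d^4_{2,1}(1.7404) = -0.150096 +1.055277 -0.989242 = -0.084061
|D^4_{2,1}|² = |d^4_{2,1}(β)|² = (-0.084061)² = 0.007066 (the z-rotation phases have unit modulus)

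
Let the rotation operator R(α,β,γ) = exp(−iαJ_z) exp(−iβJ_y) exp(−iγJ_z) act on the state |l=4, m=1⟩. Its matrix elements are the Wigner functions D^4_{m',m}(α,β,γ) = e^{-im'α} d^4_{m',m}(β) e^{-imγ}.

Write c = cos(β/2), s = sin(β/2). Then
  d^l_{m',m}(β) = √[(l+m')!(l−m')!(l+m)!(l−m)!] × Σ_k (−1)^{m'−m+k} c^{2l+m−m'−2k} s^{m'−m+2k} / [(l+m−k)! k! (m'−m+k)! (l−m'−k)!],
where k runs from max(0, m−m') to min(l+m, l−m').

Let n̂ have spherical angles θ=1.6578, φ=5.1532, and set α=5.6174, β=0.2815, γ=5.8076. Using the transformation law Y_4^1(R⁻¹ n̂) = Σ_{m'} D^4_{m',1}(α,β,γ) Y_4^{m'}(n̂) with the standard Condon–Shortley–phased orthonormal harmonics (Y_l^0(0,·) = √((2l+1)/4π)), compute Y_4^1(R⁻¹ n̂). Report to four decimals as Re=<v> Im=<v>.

Re=0.2152 Im=0.0014

Need the full column D^4_{m',1} for m'=−4..4 at α=5.6174, β=0.2815, γ=5.8076.
cos(β/2)=0.990111, sin(β/2)=0.140286
d^4_{-4,1}: single k=5 term ⇒ +0.000395;  D = -0.000228-0.000322i
d^4_{-3,1}: k∈[4..5] ⇒ +0.004924 -0.000059 = +0.004865;  D = +0.000238-0.004859i
d^4_{-2,1}: k∈[3..5] ⇒ +0.037151 -0.001119 +0.000004 = +0.036037;  D = +0.023621-0.027216i
d^4_{-1,1}: k∈[2..5] ⇒ +0.185409 -0.011166 +0.000112 -0.000000 = +0.174354;  D = +0.171210-0.032963i
d^4_{0,1}: k∈[1..4] ⇒ +0.585216 -0.070490 +0.001415 -0.000005 = +0.516136;  D = +0.458858+0.236318i
d^4_{1,1}: k∈[0..3] ⇒ +0.923573 -0.278113 +0.011166 -0.000075 = +0.656551;  D = +0.273354+0.596940i
d^4_{2,1}: k∈[0..2] ⇒ -0.555184 +0.055727 -0.000746 = -0.500203;  D = +0.117130-0.486296i
d^4_{3,1}: k∈[0..1] ⇒ +0.147164 -0.004924 = +0.142240;  D = -0.111610+0.088179i
d^4_{4,1}: single k=0 term ⇒ -0.019659;  D = +0.019659-0.000056i
Y_4^{m'}(θ=1.6578,φ=5.1532) and Σ D·Y over m':
  (-0.0002-0.0003i)·(-0.0834-0.4278i)  (+0.0002-0.0049i)·(+0.1042+0.0264i)  (+0.0236-0.0272i)·(+0.2000-0.2427i)  (+0.1712-0.0330i)·(+0.0515+0.1092i)  (+0.4589+0.2363i)·(+0.2936+0.0000i)  (+0.2734+0.5969i)·(-0.0515+0.1092i)  (+0.1171-0.4863i)·(+0.2000+0.2427i)  (-0.1116+0.0882i)·(-0.1042+0.0264i)  (+0.0197-0.0001i)·(-0.0834+0.4278i)
Y_4^1(R⁻¹ n̂) = +0.215179+0.001383i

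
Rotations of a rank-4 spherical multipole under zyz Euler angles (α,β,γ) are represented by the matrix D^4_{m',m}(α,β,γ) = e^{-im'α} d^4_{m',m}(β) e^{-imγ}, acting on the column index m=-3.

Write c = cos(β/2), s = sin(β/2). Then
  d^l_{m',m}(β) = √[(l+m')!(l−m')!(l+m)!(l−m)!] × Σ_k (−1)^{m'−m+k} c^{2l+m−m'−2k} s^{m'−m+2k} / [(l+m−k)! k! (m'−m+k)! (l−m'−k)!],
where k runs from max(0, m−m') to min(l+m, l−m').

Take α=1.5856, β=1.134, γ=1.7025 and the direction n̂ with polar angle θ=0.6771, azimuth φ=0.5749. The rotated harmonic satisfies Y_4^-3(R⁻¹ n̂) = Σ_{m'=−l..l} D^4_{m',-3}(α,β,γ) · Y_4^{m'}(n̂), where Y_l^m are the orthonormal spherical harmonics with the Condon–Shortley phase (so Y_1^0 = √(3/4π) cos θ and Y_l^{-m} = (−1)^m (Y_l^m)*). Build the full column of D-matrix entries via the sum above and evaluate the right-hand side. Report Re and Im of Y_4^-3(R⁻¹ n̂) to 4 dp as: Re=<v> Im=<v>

Need the full column D^4_{m',-3} for m'=−4..4 at α=1.5856, β=1.134, γ=1.7025.
cos(β/2)=0.843516, sin(β/2)=0.537104
d^4_{-4,-3}: single k=1 term ⇒ +0.461591;  D = +0.202572-0.414765i
d^4_{-3,-3}: k∈[0..1] ⇒ +0.256299 -0.727403 = -0.471104;  D = +0.426328+0.200458i
d^4_{-2,-3}: k∈[0..1] ⇒ -0.610627 +0.742723 = +0.132096;  D = -0.054432+0.120360i
d^4_{-1,-3}: k∈[0..1] ⇒ +0.824797 -0.557347 = +0.267450;  D = +0.245293+0.106587i
d^4_{0,-3}: k∈[0..1] ⇒ -0.782899 +0.317421 = -0.465478;  D = -0.179167+0.429615i
d^4_{1,-3}: k∈[0..1] ⇒ +0.557347 -0.135584 = +0.421764;  D = -0.391629-0.156561i
d^4_{2,-3}: k∈[0..1] ⇒ -0.301132 +0.040697 = -0.260435;  D = +0.093085-0.243231i
d^4_{3,-3}: k∈[0..1] ⇒ +0.119573 -0.006926 = +0.112648;  D = +0.105791+0.038701i
d^4_{4,-3}: single k=0 term ⇒ -0.030764;  D = -0.010140+0.029045i
Y_4^{m'}(θ=0.6771,φ=0.5749) and Σ D·Y over m':
  (+0.2026-0.4148i)·(-0.0454-0.0509i)  (+0.4263+0.2005i)·(-0.0368-0.2371i)  (-0.0544+0.1204i)·(+0.1745-0.3898i)  (+0.2453+0.1066i)·(+0.2428-0.1573i)  (-0.1792+0.4296i)·(-0.2442+0.0000i)  (-0.3916-0.1566i)·(-0.2428-0.1573i)  (+0.0931-0.2432i)·(+0.1745+0.3898i)  (+0.1058+0.0387i)·(+0.0368-0.2371i)  (-0.0101+0.0290i)·(-0.0454+0.0509i)
Y_4^-3(R⁻¹ n̂) = +0.352584-0.107379i

Re=0.3526 Im=-0.1074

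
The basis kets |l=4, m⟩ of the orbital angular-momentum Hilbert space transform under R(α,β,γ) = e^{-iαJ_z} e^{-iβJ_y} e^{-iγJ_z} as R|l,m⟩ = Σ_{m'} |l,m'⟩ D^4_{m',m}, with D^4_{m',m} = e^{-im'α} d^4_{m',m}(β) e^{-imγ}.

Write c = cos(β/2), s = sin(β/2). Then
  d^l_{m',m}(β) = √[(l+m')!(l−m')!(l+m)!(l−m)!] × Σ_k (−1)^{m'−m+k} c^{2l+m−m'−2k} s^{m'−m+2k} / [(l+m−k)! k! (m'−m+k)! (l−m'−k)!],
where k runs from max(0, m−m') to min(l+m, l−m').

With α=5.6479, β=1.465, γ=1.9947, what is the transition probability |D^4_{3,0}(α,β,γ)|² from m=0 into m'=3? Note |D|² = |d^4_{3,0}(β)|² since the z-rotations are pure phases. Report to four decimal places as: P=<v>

P=0.0236

D^4_{3,0}(5.6479,1.465,1.9947) = e^{-i·3·5.6479}·d^4_{3,0}(1.465)·e^{-i·0·1.9947}. Compute d first:
With c≡cos(β/2)=0.743505 and s≡sin(β/2)=0.668730, N=[5040·1·24·24]^{1/2}=1703.830978
The bounds max(0,m−m')=0 and min(l+m,l−m')=1 give 2 terms
  k=0: (−1)^3·1703.8310/(144)·0.7435^5·0.6687^3 = -0.803964
  k=1: (−1)^4·1703.8310/(144)·0.7435^3·0.6687^5 = +0.650386
d^4_{3,0}(1.465) = -0.803964 +0.650386 = -0.153578
|D^4_{3,0}|² = |d^4_{3,0}(β)|² = (-0.153578)² = 0.023586 (the z-rotation phases have unit modulus)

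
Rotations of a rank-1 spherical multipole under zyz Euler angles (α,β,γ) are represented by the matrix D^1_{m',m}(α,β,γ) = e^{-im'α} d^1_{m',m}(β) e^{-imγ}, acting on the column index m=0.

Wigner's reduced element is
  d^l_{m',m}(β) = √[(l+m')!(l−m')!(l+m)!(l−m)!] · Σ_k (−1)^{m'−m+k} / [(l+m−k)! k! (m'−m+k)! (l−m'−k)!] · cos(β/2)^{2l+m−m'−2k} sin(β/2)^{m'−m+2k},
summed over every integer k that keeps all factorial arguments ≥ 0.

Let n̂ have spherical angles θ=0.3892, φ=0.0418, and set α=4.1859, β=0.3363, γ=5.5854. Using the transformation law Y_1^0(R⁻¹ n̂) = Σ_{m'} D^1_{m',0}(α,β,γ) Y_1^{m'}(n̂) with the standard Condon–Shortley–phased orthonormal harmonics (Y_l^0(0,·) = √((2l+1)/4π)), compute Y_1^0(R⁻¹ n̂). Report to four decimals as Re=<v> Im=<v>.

Need the full column D^1_{m',0} for m'=−1..1 at α=4.1859, β=0.3363, γ=5.5854.
cos(β/2)=0.985896, sin(β/2)=0.167359
d^1_{-1,0}: single k=1 term ⇒ +0.233343;  D = -0.117255-0.201743i
d^1_{0,0}: k∈[0..1] ⇒ +0.971991 -0.028009 = +0.943982;  D = +0.943982+0.000000i
d^1_{1,0}: single k=0 term ⇒ -0.233343;  D = +0.117255-0.201743i
Y_1^{m'}(θ=0.3892,φ=0.0418) and Σ D·Y over m':
  (-0.1173-0.2017i)·(+0.1310-0.0055i)  (+0.9440+0.0000i)·(+0.4521+0.0000i)  (+0.1173-0.2017i)·(-0.1310-0.0055i)
Y_1^0(R⁻¹ n̂) = +0.393811+0.000000i

Re=0.3938 Im=0.0000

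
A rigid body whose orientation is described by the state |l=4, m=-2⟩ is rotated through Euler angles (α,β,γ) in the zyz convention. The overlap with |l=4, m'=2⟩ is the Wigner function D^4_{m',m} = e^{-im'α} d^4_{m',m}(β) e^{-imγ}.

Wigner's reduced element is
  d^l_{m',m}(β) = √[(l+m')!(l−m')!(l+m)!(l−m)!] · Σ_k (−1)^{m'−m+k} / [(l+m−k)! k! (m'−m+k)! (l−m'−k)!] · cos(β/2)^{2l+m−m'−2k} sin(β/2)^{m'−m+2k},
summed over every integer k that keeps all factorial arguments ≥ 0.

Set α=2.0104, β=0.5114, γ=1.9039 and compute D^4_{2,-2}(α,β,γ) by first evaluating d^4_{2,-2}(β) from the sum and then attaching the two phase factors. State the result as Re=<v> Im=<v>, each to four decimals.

First d^4_{2,-2}(β=0.5114), then the phase factors e^{-i(2)α} and e^{-i(-2)γ}:
With c≡cos(β/2)=0.967486 and s≡sin(β/2)=0.252923, N=[720·2·2·720]^{1/2}=1440.000000
Admissible k: 0..2 (factorial args all ≥0)
  k=0: (−1)^4·1440.0000/(96)·0.9675^4·0.2529^4 = +0.053780
  k=1: (−1)^5·1440.0000/(120)·0.9675^2·0.2529^6 = -0.002940
  k=2: (−1)^6·1440.0000/(1440)·0.9675^0·0.2529^8 = +0.000017
d^4_{2,-2}(0.5114) = +0.053780 -0.002940 +0.000017 = +0.050857
Phases: e^{-i·(2)·2.0104}=-0.637762+0.770234i, e^{-i·(-2)·1.9039}=-0.786171-0.618009i ⇒ D=+0.049707-0.010751i

Re=0.0497 Im=-0.0108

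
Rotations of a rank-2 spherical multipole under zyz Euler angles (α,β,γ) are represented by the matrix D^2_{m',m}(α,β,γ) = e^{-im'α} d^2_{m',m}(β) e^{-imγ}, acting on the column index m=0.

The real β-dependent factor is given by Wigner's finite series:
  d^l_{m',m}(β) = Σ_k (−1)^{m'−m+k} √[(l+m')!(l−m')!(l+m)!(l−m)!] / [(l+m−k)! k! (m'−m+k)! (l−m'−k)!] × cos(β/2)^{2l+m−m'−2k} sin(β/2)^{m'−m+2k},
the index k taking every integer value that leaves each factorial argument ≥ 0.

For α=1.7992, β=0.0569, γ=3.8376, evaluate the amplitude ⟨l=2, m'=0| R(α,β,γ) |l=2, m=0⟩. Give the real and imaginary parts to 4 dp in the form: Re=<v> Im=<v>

Split into d^2_{0,0}(β=0.0569) × two z-phases.
With c≡cos(β/2)=0.999595 and s≡sin(β/2)=0.028446, N=[2·2·2·2]^{1/2}=4.000000
The bounds max(0,m−m')=0 and min(l+m,l−m')=2 give 3 terms
  k=0: (−1)^0·4.0000/(4)·0.9996^4·0.0284^0 = +0.998382
  k=1: (−1)^1·4.0000/(1)·0.9996^2·0.0284^2 = -0.003234
  k=2: (−1)^2·4.0000/(4)·0.9996^0·0.0284^4 = +0.000001
d^2_{0,0}(0.0569) = +0.998382 -0.003234 +0.000001 = +0.995149
Attach z-rotation phases: D = e^{-i(0)(1.7992)}·(+0.995149)·e^{-i(0)(3.8376)} = +0.995149+0.000000i

Re=0.9951 Im=0.0000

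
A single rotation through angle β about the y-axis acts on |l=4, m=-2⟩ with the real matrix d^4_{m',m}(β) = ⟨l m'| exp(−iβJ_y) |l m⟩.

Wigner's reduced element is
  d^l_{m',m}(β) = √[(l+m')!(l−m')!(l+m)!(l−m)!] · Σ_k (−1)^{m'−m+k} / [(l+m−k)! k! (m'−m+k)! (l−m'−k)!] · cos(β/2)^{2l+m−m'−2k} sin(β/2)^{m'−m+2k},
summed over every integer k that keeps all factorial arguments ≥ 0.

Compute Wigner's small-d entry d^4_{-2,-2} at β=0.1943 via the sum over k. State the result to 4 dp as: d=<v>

d=0.8545

d^4_{-2,-2}(β=0.1943) via Wigner's sum:
c=cos(0.1943/2)=0.995285, s=sin(0.1943/2)=0.096997; N=√[2·720·2·720]=1440.000000
k∈{0,1,2} keeps every argument non-negative
  k=0: (−1)^0·1440.0000/(1440)·0.9953^8·0.0970^0 = +0.962894
  k=1: (−1)^1·1440.0000/(120)·0.9953^6·0.0970^2 = -0.109745
  k=2: (−1)^2·1440.0000/(96)·0.9953^4·0.0970^4 = +0.001303
d^4_{-2,-2}(0.1943) = +0.962894 -0.109745 +0.001303 = +0.854452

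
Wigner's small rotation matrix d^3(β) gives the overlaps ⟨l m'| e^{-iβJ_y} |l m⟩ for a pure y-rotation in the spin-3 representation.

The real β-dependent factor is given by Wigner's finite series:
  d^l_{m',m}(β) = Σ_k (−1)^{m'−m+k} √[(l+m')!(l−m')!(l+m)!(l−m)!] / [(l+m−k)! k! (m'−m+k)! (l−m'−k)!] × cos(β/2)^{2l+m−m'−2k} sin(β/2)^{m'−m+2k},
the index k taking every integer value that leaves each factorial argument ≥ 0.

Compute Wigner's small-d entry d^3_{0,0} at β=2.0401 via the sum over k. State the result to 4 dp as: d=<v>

d=0.4471

d^3_{0,0}(β=2.0401) via Wigner's sum:
Half-angle: c=0.523323, s=0.852134. N=√(6·6·6·6)=36.000000
Admissible k: 0..3 (factorial args all ≥0)
  k=0: (−1)^0·36.0000/(36)·0.5233^6·0.8521^0 = +0.020541
  k=1: (−1)^1·36.0000/(4)·0.5233^4·0.8521^2 = -0.490161
  k=2: (−1)^2·36.0000/(4)·0.5233^2·0.8521^4 = +1.299615
  k=3: (−1)^3·36.0000/(36)·0.5233^0·0.8521^6 = -0.382867
d^3_{0,0}(2.0401) = +0.020541 -0.490161 +1.299615 -0.382867 = +0.447128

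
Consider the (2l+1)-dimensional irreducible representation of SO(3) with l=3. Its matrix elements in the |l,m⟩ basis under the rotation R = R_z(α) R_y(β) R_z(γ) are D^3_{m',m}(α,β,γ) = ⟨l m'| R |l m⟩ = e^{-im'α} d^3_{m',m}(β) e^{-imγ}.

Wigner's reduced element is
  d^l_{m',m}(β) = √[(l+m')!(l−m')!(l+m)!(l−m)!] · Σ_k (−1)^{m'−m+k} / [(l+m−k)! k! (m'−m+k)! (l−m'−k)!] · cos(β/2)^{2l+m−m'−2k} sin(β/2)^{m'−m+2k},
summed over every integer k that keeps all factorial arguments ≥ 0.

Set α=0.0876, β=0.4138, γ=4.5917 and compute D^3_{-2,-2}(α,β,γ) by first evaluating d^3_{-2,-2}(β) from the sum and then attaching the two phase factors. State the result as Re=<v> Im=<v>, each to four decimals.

Re=-0.6836 Im=0.0453

First d^3_{-2,-2}(β=0.4138), then the phase factors e^{-i(-2)α} and e^{-i(-2)γ}:
With c≡cos(β/2)=0.978672 and s≡sin(β/2)=0.205427, N=[1·120·1·120]^{1/2}=120.000000
Admissible k: 0..1 (factorial args all ≥0)
  k=0: (−1)^0·120.0000/(120)·0.9787^6·0.2054^0 = +0.878667
  k=1: (−1)^1·120.0000/(24)·0.9787^4·0.2054^2 = -0.193568
d^3_{-2,-2}(0.4138) = +0.878667 -0.193568 = +0.685098
D = (+0.984692+0.174305i)·(+0.685098)·(-0.971010+0.239041i) = -0.683599+0.045305i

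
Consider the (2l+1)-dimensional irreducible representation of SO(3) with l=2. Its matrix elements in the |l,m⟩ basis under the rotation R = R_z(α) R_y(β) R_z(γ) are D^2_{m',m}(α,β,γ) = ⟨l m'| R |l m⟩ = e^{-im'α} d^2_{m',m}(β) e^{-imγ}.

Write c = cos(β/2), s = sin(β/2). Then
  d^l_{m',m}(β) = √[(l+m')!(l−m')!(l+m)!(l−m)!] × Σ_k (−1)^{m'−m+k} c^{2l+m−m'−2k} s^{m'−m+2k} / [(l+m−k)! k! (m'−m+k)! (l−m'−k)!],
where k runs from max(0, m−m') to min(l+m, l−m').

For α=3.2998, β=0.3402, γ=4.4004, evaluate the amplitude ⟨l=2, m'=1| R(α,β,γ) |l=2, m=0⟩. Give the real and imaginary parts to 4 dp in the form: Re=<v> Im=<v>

D^2_{1,0}(3.2998,0.3402,4.4004) = e^{-i·1·3.2998}·d^2_{1,0}(0.3402)·e^{-i·0·4.4004}. Compute d first:
With c≡cos(β/2)=0.985568 and s≡sin(β/2)=0.169281, N=[6·1·2·2]^{1/2}=4.898979
k: max(0,(0)−(1))=0 … min(2+(0),2−(1))=1
  k=0: (−1)^1·4.8990/(2)·0.9856^3·0.1693^1 = -0.396957
  k=1: (−1)^2·4.8990/(2)·0.9856^1·0.1693^3 = +0.011711
d^2_{1,0}(0.3402) = -0.396957 +0.011711 = -0.385246
D = (-0.987511+0.157548i)·(-0.385246)·(+1.000000+0.000000i) = +0.380435-0.060695i

Re=0.3804 Im=-0.0607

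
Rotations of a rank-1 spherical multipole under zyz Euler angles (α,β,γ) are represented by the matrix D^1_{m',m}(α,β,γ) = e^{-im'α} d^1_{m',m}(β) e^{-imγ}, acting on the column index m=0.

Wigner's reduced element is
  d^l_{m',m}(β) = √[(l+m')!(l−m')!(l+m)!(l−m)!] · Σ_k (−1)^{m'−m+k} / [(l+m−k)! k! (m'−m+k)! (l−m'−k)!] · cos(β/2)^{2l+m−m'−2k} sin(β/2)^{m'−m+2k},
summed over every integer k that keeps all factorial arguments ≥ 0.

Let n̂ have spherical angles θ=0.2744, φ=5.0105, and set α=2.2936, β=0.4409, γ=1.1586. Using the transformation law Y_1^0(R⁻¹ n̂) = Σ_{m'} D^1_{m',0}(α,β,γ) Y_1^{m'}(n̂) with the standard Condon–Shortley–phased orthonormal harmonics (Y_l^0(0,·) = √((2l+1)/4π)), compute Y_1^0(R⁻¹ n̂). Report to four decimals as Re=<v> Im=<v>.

Re=0.3739 Im=0.0000

Need the full column D^1_{m',0} for m'=−1..1 at α=2.2936, β=0.4409, γ=1.1586.
cos(β/2)=0.975799, sin(β/2)=0.218669
d^1_{-1,0}: single k=1 term ⇒ +0.301760;  D = -0.199611+0.226306i
d^1_{0,0}: k∈[0..1] ⇒ +0.952184 -0.047816 = +0.904368;  D = +0.904368+0.000000i
d^1_{1,0}: single k=0 term ⇒ -0.301760;  D = +0.199611+0.226306i
Y_1^{m'}(θ=0.2744,φ=5.0105) and Σ D·Y over m':
  (-0.1996+0.2263i)·(+0.0275+0.0895i)  (+0.9044+0.0000i)·(+0.4703+0.0000i)  (+0.1996+0.2263i)·(-0.0275+0.0895i)
Y_1^0(R⁻¹ n̂) = +0.373864+0.000000i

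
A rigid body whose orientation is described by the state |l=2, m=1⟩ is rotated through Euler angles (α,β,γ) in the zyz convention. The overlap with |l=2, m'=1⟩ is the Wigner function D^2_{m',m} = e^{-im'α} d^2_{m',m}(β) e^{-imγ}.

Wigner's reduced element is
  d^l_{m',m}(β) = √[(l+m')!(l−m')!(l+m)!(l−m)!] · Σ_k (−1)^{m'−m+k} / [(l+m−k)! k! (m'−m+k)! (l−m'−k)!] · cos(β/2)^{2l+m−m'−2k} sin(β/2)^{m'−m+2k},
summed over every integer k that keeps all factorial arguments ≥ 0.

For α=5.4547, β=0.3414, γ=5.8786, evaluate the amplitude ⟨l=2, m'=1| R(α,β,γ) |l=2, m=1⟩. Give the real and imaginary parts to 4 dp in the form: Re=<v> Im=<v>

First d^2_{1,1}(β=0.3414), then the phase factors e^{-i(1)α} and e^{-i(1)γ}:
Half-angle: c=0.985466, s=0.169872. N=√(6·1·6·1)=6.000000
Admissible k: 0..1 (factorial args all ≥0)
  k=0: (−1)^0·6.0000/(6)·0.9855^4·0.1699^0 = +0.943120
  k=1: (−1)^1·6.0000/(2)·0.9855^2·0.1699^2 = -0.084072
d^2_{1,1}(0.3414) = +0.943120 -0.084072 = +0.859048
D = (+0.675993+0.736908i)·(+0.859048)·(+0.919266+0.393638i) = +0.284639+0.810521i

Re=0.2846 Im=0.8105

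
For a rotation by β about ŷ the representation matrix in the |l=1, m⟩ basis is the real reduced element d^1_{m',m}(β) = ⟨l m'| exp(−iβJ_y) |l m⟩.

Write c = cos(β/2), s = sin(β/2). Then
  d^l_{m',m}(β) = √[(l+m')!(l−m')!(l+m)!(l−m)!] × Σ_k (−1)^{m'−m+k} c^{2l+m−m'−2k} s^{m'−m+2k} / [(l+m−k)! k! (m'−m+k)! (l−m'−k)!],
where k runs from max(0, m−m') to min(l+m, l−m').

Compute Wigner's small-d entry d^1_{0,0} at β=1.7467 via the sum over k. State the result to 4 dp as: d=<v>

d^1_{0,0}(β=1.7467) via Wigner's sum:
c=cos(1.7467/2)=0.642262, s=sin(1.7467/2)=0.766485; N=√[1·1·1·1]=1.000000
The bounds max(0,m−m')=0 and min(l+m,l−m')=1 give 2 terms
  k=0: (−1)^0·1.0000/(1)·0.6423^2·0.7665^0 = +0.412501
  k=1: (−1)^1·1.0000/(1)·0.6423^0·0.7665^2 = -0.587499
d^1_{0,0}(1.7467) = +0.412501 -0.587499 = -0.174998

d=-0.1750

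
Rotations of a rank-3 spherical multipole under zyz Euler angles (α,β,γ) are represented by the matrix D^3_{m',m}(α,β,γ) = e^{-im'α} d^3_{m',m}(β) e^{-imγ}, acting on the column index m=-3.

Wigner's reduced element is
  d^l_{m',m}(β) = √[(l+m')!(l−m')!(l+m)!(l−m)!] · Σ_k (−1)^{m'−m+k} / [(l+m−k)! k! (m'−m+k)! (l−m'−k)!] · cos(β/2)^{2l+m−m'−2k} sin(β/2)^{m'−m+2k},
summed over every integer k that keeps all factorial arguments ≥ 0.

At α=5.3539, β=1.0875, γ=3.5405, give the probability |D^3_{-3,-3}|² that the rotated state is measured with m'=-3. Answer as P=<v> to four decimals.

P=0.1543

D^3_{-3,-3}(5.3539,1.0875,3.5405) = e^{-i·-3·5.3539}·d^3_{-3,-3}(1.0875)·e^{-i·-3·3.5405}. Compute d first:
Half-angle: c=0.855775, s=0.517349. N=√(1·720·1·720)=720.000000
k∈{0} keeps every argument non-negative
  k=0: (−1)^0·720.0000/(720)·0.8558^6·0.5173^0 = +0.392786
d^3_{-3,-3}(1.0875) = +0.392786
|D^3_{-3,-3}|² = |d^3_{-3,-3}(β)|² = (+0.392786)² = 0.154281 (the z-rotation phases have unit modulus)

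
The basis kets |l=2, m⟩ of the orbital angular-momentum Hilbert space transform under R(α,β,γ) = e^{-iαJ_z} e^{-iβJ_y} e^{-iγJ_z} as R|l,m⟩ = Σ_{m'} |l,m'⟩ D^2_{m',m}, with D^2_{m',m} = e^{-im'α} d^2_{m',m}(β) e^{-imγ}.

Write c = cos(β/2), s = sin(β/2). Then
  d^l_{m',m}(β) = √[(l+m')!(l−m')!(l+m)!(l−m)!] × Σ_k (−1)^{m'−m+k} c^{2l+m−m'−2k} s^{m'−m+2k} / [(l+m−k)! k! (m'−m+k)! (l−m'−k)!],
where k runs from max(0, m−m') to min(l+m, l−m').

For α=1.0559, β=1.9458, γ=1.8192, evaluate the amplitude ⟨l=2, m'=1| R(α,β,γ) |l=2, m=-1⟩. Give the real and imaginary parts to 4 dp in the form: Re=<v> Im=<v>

Re=0.1320 Im=0.1263

D^2_{1,-1}(1.0559,1.9458,1.8192) = e^{-i·1·1.0559}·d^2_{1,-1}(1.9458)·e^{-i·-1·1.8192}. Compute d first:
With c≡cos(β/2)=0.562905 and s≡sin(β/2)=0.826522, N=[6·1·1·6]^{1/2}=6.000000
k∈{0,1} keeps every argument non-negative
  k=0: (−1)^2·6.0000/(2)·0.5629^2·0.8265^2 = +0.649381
  k=1: (−1)^3·6.0000/(6)·0.5629^0·0.8265^4 = -0.466677
d^2_{1,-1}(1.9458) = +0.649381 -0.466677 = +0.182704
Phases: e^{-i·(1)·1.0559}=+0.492445-0.870344i, e^{-i·(-1)·1.8192}=-0.245857+0.969306i ⇒ D=+0.132014+0.126305i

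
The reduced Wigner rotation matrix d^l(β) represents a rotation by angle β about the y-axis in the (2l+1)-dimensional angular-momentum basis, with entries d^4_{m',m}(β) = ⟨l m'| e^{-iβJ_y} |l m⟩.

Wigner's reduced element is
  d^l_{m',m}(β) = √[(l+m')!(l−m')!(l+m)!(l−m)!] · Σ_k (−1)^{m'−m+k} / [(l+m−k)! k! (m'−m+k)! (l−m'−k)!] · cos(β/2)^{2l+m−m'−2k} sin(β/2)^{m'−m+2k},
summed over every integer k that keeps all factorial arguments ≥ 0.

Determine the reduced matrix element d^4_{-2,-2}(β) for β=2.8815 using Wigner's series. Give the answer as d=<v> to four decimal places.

d^4_{-2,-2}(β=2.8815) via Wigner's sum:
Half-angle: c=0.129680, s=0.991556. N=√(2·720·2·720)=1440.000000
k∈{0,1,2} keeps every argument non-negative
  k=0: (−1)^0·1440.0000/(1440)·0.1297^8·0.9916^0 = +0.000000
  k=1: (−1)^1·1440.0000/(120)·0.1297^6·0.9916^2 = -0.000056
  k=2: (−1)^2·1440.0000/(96)·0.1297^4·0.9916^4 = +0.004101
d^4_{-2,-2}(2.8815) = +0.000000 -0.000056 +0.004101 = +0.004045

d=0.0040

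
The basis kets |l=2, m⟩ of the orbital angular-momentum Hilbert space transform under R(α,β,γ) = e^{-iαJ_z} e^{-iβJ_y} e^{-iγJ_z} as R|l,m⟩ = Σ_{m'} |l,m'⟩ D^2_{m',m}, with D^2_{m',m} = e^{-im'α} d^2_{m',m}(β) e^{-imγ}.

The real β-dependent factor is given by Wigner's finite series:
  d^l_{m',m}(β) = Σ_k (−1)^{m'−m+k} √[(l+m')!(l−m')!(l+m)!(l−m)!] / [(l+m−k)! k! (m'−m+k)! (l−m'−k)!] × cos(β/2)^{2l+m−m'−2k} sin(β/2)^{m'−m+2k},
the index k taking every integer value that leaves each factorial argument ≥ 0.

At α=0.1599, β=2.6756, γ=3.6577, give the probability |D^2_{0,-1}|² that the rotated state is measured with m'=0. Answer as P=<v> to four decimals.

D^2_{0,-1}(0.1599,2.6756,3.6577) = e^{-i·0·0.1599}·d^2_{0,-1}(2.6756)·e^{-i·-1·3.6577}. Compute d first:
With c≡cos(β/2)=0.230894 and s≡sin(β/2)=0.972979, N=[2·2·1·6]^{1/2}=4.898979
k: max(0,(-1)−(0))=0 … min(2+(-1),2−(0))=1
  k=0: (−1)^1·4.8990/(2)·0.2309^3·0.9730^1 = -0.029337
  k=1: (−1)^2·4.8990/(2)·0.2309^1·0.9730^3 = +0.520953
d^2_{0,-1}(2.6756) = -0.029337 +0.520953 = +0.491616
|D^2_{0,-1}|² = |d^2_{0,-1}(β)|² = (+0.491616)² = 0.241686 (the z-rotation phases have unit modulus)

P=0.2417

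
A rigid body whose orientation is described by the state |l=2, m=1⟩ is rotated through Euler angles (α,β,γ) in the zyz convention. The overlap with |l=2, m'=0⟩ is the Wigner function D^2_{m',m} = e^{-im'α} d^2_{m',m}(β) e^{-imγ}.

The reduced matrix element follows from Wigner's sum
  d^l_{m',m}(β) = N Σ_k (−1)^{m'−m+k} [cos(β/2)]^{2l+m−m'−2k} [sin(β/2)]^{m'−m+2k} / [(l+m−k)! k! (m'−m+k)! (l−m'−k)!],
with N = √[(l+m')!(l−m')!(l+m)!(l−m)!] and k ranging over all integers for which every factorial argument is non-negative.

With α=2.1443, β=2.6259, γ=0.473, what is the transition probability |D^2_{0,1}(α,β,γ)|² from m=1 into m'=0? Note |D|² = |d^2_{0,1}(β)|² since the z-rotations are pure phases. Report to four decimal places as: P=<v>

D^2_{0,1}(2.1443,2.6259,0.473) = e^{-i·0·2.1443}·d^2_{0,1}(2.6259)·e^{-i·1·0.473}. Compute d first:
With c≡cos(β/2)=0.254999 and s≡sin(β/2)=0.966941, N=[2·2·6·1]^{1/2}=4.898979
The bounds max(0,m−m')=1 and min(l+m,l−m')=2 give 2 terms
  k=1: (−1)^0·4.8990/(2)·0.2550^3·0.9669^1 = +0.039273
  k=2: (−1)^1·4.8990/(2)·0.2550^1·0.9669^3 = -0.564695
d^2_{0,1}(2.6259) = +0.039273 -0.564695 = -0.525422
|D^2_{0,1}|² = |d^2_{0,1}(β)|² = (-0.525422)² = 0.276069 (the z-rotation phases have unit modulus)

P=0.2761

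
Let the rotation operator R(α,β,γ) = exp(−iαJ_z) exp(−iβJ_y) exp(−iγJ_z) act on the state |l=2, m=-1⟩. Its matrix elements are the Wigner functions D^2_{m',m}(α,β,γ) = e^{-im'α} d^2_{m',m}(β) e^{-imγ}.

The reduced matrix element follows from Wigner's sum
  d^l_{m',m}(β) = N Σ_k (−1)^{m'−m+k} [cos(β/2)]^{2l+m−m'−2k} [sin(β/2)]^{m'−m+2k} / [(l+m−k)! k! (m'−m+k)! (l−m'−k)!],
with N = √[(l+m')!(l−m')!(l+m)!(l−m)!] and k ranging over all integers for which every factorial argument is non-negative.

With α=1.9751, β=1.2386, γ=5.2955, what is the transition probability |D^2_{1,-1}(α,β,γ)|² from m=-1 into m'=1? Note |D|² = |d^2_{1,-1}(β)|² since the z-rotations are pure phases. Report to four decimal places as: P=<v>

Split into d^2_{1,-1}(β=1.2386) × two z-phases.
c=cos(1.2386/2)=0.814285, s=sin(1.2386/2)=0.580465; N=√[6·1·1·6]=6.000000
The bounds max(0,m−m')=0 and min(l+m,l−m')=1 give 2 terms
  k=0: (−1)^2·6.0000/(2)·0.8143^2·0.5805^2 = +0.670234
  k=1: (−1)^3·6.0000/(6)·0.8143^0·0.5805^4 = -0.113529
d^2_{1,-1}(1.2386) = +0.670234 -0.113529 = +0.556706
|D^2_{1,-1}|² = |d^2_{1,-1}(β)|² = (+0.556706)² = 0.309921 (the z-rotation phases have unit modulus)

P=0.3099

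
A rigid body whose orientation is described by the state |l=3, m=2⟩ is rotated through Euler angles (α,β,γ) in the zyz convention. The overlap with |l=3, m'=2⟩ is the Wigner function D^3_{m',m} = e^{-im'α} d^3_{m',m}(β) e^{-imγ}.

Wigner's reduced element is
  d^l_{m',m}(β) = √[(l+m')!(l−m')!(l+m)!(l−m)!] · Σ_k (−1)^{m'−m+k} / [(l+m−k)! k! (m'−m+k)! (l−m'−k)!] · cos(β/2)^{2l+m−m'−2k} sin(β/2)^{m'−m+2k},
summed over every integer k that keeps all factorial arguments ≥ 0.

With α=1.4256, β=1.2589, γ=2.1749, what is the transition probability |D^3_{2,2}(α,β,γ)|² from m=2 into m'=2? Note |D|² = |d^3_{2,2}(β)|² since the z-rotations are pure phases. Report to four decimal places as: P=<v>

D^3_{2,2}(1.4256,1.2589,2.1749) = e^{-i·2·1.4256}·d^3_{2,2}(1.2589)·e^{-i·2·2.1749}. Compute d first:
Half-angle: c=0.808351, s=0.588700. N=√(120·1·120·1)=120.000000
Admissible k: 0..1 (factorial args all ≥0)
  k=0: (−1)^0·120.0000/(120)·0.8084^6·0.5887^0 = +0.278998
  k=1: (−1)^1·120.0000/(24)·0.8084^4·0.5887^2 = -0.739877
d^3_{2,2}(1.2589) = +0.278998 -0.739877 = -0.460878
|D^3_{2,2}|² = |d^3_{2,2}(β)|² = (-0.460878)² = 0.212409 (the z-rotation phases have unit modulus)

P=0.2124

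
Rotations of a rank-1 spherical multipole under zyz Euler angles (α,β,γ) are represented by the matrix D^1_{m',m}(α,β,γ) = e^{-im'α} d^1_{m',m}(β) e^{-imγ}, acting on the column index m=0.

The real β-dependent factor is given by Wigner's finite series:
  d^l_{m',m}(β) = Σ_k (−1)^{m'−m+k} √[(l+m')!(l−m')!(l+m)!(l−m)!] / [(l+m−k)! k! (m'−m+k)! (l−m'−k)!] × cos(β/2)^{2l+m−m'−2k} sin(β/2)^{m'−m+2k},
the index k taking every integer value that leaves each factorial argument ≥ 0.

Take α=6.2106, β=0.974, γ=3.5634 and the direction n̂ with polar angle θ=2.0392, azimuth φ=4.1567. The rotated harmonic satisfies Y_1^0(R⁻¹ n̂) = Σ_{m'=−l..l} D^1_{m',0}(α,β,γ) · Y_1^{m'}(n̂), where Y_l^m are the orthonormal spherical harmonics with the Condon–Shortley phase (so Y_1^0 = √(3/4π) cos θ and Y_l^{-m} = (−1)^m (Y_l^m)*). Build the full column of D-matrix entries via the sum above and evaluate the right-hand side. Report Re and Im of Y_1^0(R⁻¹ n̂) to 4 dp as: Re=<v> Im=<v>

Re=-0.2915 Im=0.0000

Need the full column D^1_{m',0} for m'=−1..1 at α=6.2106, β=0.974, γ=3.5634.
cos(β/2)=0.883741, sin(β/2)=0.467977
d^1_{-1,0}: single k=1 term ⇒ +0.584877;  D = +0.583336-0.042416i
d^1_{0,0}: k∈[0..1] ⇒ +0.780998 -0.219002 = +0.561995;  D = +0.561995+0.000000i
d^1_{1,0}: single k=0 term ⇒ -0.584877;  D = -0.583336-0.042416i
Y_1^{m'}(θ=2.0392,φ=4.1567) and Σ D·Y over m':
  (+0.5833-0.0424i)·(-0.1626+0.2619i)  (+0.5620+0.0000i)·(-0.2206+0.0000i)  (-0.5833-0.0424i)·(+0.1626+0.2619i)
Y_1^0(R⁻¹ n̂) = -0.291484+0.000000i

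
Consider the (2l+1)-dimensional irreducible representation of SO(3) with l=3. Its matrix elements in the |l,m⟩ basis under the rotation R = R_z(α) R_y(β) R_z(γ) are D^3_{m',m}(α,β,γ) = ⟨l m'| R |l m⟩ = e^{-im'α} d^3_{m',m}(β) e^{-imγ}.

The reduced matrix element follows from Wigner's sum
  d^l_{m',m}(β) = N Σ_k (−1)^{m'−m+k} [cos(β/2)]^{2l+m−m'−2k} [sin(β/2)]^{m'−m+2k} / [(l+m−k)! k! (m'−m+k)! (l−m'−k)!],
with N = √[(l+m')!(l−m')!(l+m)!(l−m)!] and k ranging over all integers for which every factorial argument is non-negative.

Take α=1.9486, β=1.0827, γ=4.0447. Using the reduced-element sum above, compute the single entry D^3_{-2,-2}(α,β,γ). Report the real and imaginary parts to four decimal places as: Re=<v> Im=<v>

First d^3_{-2,-2}(β=1.0827), then the phase factors e^{-i(-2)α} and e^{-i(-2)γ}:
Half-angle: c=0.857014, s=0.515293. N=√(1·120·1·120)=120.000000
k∈{0,1} keeps every argument non-negative
  k=0: (−1)^0·120.0000/(120)·0.8570^6·0.5153^0 = +0.396211
  k=1: (−1)^1·120.0000/(24)·0.8570^4·0.5153^2 = -0.716194
d^3_{-2,-2}(1.0827) = +0.396211 -0.716194 = -0.319982
D = (-0.727855-0.685731i)·(-0.319982)·(-0.233250+0.972417i) = -0.267693+0.175297i

Re=-0.2677 Im=0.1753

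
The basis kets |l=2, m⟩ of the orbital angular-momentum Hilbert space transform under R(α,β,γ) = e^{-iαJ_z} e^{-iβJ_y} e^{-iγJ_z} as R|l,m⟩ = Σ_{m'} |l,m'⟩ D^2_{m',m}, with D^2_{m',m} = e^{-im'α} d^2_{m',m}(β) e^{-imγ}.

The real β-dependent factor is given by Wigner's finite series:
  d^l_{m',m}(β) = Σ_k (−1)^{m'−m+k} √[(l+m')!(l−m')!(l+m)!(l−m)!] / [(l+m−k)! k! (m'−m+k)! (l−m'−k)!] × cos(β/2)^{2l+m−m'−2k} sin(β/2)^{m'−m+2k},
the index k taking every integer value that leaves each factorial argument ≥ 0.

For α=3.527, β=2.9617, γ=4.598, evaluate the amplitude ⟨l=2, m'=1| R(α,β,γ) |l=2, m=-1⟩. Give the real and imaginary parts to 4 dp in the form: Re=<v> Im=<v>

Re=-0.4600 Im=-0.8425

First d^2_{1,-1}(β=2.9617), then the phase factors e^{-i(1)α} and e^{-i(-1)γ}:
Half-angle: c=0.089825, s=0.995958. N=√(6·1·1·6)=6.000000
k∈{0,1} keeps every argument non-negative
  k=0: (−1)^2·6.0000/(2)·0.0898^2·0.9960^2 = +0.024010
  k=1: (−1)^3·6.0000/(6)·0.0898^0·0.9960^4 = -0.983928
d^2_{1,-1}(2.9617) = +0.024010 -0.983928 = -0.959918
Phases: e^{-i·(1)·3.527}=-0.926645+0.375937i, e^{-i·(-1)·4.598}=-0.114140-0.993465i ⇒ D=-0.460037-0.842501i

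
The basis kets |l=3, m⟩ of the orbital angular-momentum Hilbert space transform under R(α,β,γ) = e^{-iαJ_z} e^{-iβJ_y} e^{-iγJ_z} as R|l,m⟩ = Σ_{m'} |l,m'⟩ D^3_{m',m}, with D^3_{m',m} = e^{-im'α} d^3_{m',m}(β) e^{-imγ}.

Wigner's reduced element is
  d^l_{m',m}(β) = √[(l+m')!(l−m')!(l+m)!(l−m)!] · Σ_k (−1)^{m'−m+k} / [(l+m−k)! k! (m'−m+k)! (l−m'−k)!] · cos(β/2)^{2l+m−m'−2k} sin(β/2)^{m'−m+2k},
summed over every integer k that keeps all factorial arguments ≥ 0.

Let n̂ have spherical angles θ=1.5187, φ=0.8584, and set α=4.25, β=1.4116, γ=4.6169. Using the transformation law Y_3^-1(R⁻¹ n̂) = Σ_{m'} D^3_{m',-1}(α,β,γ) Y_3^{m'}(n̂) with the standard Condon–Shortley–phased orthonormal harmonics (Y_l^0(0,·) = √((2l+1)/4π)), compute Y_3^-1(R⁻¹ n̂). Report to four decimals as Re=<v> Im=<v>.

Re=-0.2550 Im=0.2562

Need the full column D^3_{m',-1} for m'=−3..3 at α=4.25, β=1.4116, γ=4.6169.
cos(β/2)=0.761093, sin(β/2)=0.648643
d^3_{-3,-1}: single k=2 term ⇒ +0.546774;  D = +0.048130-0.544651i
d^3_{-2,-1}: k∈[1..2] ⇒ +0.523834 -0.760957 = -0.237122;  D = -0.202087-0.124048i
d^3_{-1,-1}: k∈[0..2] ⇒ +0.194369 -1.129411 +0.615247 = -0.319796;  D = +0.271308-0.169296i
d^3_{0,-1}: k∈[0..2] ⇒ -0.573832 +1.250380 -0.302731 = +0.373817;  D = -0.035641-0.372114i
d^3_{1,-1}: k∈[0..2] ⇒ +0.847058 -0.820329 +0.074479 = +0.101208;  D = +0.094472+0.036306i
d^3_{2,-1}: k∈[0..1] ⇒ -0.760957 +0.276354 = -0.484603;  D = +0.357371-0.327301i
d^3_{3,-1}: single k=0 term ⇒ +0.397140;  D = -0.109415-0.381770i
Y_3^{m'}(θ=1.5187,φ=0.8584) and Σ D·Y over m':
  (+0.0481-0.5447i)·(-0.3506-0.2230i)  (-0.2021-0.1240i)·(-0.0077-0.0525i)  (+0.2713-0.1693i)·(-0.2081+0.2409i)  (-0.0356-0.3721i)·(-0.0580+0.0000i)  (+0.0945+0.0363i)·(+0.2081+0.2409i)  (+0.3574-0.3273i)·(-0.0077+0.0525i)  (-0.1094-0.3818i)·(+0.3506-0.2230i)
Y_3^-1(R⁻¹ n̂) = -0.255020+0.256150i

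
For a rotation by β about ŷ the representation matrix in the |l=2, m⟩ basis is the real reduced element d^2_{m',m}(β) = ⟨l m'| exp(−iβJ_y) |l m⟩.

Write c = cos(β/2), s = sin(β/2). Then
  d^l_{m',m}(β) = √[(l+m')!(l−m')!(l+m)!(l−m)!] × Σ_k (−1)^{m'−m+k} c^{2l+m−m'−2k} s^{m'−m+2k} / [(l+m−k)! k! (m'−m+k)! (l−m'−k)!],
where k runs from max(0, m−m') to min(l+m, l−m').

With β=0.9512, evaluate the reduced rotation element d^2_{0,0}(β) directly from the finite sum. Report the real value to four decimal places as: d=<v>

d^2_{0,0}(β=0.9512) via Wigner's sum:
Half-angle: c=0.889018, s=0.457872. N=√(2·2·2·2)=4.000000
k: max(0,(0)−(0))=0 … min(2+(0),2−(0))=2
  k=0: (−1)^0·4.0000/(4)·0.8890^4·0.4579^0 = +0.624658
  k=1: (−1)^1·4.0000/(1)·0.8890^2·0.4579^2 = -0.662780
  k=2: (−1)^2·4.0000/(4)·0.8890^0·0.4579^4 = +0.043952
d^2_{0,0}(0.9512) = +0.624658 -0.662780 +0.043952 = +0.005830

d=0.0058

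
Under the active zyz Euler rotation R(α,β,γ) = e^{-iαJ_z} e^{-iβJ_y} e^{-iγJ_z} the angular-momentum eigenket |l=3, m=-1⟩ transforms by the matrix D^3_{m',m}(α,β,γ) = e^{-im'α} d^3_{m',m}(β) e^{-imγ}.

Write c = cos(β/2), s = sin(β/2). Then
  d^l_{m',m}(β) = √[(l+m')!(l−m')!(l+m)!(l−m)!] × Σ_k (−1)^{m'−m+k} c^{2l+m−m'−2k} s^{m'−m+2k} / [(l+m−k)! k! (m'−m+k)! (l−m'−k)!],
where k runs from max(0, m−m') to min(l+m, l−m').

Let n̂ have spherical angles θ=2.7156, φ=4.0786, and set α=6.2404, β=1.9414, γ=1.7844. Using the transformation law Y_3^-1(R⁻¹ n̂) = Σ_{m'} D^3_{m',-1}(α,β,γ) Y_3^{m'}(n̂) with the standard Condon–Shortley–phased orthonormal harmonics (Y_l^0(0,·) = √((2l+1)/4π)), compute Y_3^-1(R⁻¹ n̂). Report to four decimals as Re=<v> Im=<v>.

Re=0.1608 Im=-0.2529

Need the full column D^3_{m',-1} for m'=−3..3 at α=6.2404, β=1.9414, γ=1.7844.
cos(β/2)=0.564722, sin(β/2)=0.825281
d^3_{-3,-1}: single k=2 term ⇒ +0.268280;  D = -0.022843+0.267306i
d^3_{-2,-1}: k∈[1..2] ⇒ +0.149891 -0.640236 = -0.490345;  D = +0.062609-0.486331i
d^3_{-1,-1}: k∈[0..2] ⇒ +0.032435 -0.554157 +0.887623 = +0.365901;  D = -0.062199+0.360575i
d^3_{0,-1}: k∈[0..2] ⇒ -0.164197 +1.052015 -0.748919 = +0.138898;  D = -0.029444+0.135741i
d^3_{1,-1}: k∈[0..2] ⇒ +0.415618 -1.183497 +0.315945 = -0.451934;  D = +0.114606-0.437162i
d^3_{2,-1}: k∈[0..1] ⇒ -0.640236 +0.683667 = +0.043431;  D = -0.012800+0.041502i
d^3_{3,-1}: single k=0 term ⇒ +0.572958;  D = -0.192132+0.539783i
Y_3^{m'}(θ=2.7156,φ=4.0786) and Σ D·Y over m':
  (-0.0228+0.2673i)·(+0.0278+0.0096i)  (+0.0626-0.4863i)·(+0.0475+0.1517i)  (-0.0622+0.3606i)·(-0.2488+0.3386i)  (-0.0294+0.1357i)·(-0.3895+0.0000i)  (+0.1146-0.4372i)·(+0.2488+0.3386i)  (-0.0128+0.0415i)·(+0.0475-0.1517i)  (-0.1921+0.5398i)·(-0.0278+0.0096i)
Y_3^-1(R⁻¹ n̂) = +0.160810-0.252938i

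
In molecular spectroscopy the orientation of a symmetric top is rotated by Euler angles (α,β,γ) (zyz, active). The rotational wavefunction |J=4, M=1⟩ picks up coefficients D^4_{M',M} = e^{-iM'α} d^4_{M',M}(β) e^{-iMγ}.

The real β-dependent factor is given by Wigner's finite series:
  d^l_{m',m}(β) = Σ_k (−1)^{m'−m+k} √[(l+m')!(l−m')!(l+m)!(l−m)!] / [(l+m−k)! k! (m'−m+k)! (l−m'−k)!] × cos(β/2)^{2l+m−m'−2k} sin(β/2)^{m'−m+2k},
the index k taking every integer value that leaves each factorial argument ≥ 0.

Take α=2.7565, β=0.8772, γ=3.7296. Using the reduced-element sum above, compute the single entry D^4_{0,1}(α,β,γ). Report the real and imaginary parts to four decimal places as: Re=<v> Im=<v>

First d^4_{0,1}(β=0.8772), then the phase factors e^{-i(0)α} and e^{-i(1)γ}:
With c≡cos(β/2)=0.905347 and s≡sin(β/2)=0.424672, N=[24·24·120·6]^{1/2}=643.987578
k∈{1,2,3,4} keeps every argument non-negative
  k=1: (−1)^0·643.9876/(144)·0.9053^7·0.4247^1 = +0.946836
  k=2: (−1)^1·643.9876/(24)·0.9053^5·0.4247^3 = -1.249982
  k=3: (−1)^2·643.9876/(24)·0.9053^3·0.4247^5 = +0.275031
  k=4: (−1)^3·643.9876/(144)·0.9053^1·0.4247^7 = -0.010086
d^4_{0,1}(0.8772) = +0.946836 -1.249982 +0.275031 -0.010086 = -0.038201
Phases: e^{-i·(0)·2.7565}=+1.000000+0.000000i, e^{-i·(1)·3.7296}=-0.832048+0.554704i ⇒ D=+0.031785-0.021190i

Re=0.0318 Im=-0.0212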